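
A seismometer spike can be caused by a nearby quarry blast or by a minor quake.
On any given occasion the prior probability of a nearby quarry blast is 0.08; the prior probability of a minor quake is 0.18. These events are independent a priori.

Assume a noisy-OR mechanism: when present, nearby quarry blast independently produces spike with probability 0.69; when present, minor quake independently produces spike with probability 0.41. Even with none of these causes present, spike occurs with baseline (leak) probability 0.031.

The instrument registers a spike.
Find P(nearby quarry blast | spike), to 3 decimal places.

Under noisy-OR, P(spike | causes) = 1 − (1−0.031)·∏(1−qᵢ) over the active causes.
Enumerate the 4 (nearby quarry blast, minor quake) configurations and weight by the priors:
  P(spike) = 0.031*0.92*0.82 + 0.42829*0.92*0.18 + 0.69961*0.08*0.82 + 0.82277*0.08*0.18
        = 0.023386 + 0.070925 + 0.045894 + 0.011848 = 0.152053
The terms with nearby quarry blast present sum to 0.057742, so
  P(nearby quarry blast | spike) = 0.057742 / 0.152053 ≈ 0.380

P(nearby quarry blast | spike) ≈ 0.380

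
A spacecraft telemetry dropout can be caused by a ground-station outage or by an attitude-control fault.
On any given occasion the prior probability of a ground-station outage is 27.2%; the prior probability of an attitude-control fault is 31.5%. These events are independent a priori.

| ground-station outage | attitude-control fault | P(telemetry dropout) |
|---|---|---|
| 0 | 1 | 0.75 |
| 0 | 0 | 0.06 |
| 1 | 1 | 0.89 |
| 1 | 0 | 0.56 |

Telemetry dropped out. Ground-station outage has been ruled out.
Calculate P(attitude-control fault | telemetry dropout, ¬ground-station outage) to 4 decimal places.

P(attitude-control fault | telemetry dropout, ¬ground-station outage) ≈ 0.8518

For the numerator, keep only attitude-control fault=true terms: 0.75*0.315 = 0.236250
Normalizer over all consistent configurations: 0.06*0.685 + 0.75*0.315 = 0.277350
Posterior = 0.236250 / 0.277350 ≈ 0.8518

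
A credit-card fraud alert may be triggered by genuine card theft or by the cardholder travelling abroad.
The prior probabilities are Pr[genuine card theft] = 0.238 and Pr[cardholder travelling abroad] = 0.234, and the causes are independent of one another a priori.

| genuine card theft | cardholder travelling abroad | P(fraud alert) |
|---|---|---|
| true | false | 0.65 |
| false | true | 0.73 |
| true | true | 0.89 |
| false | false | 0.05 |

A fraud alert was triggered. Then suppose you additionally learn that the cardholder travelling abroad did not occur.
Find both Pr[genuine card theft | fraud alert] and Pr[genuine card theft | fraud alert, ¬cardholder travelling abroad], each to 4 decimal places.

Pr[genuine card theft | fraud alert] ≈ 0.5133; Pr[genuine card theft | fraud alert, ¬cardholder travelling abroad] ≈ 0.8024

P(fraud alert) = 0.05·0.762·0.766 + 0.73·0.762·0.234 + 0.65·0.238·0.766 + 0.89·0.238·0.234 = 0.029185 + 0.130165 + 0.118500 + 0.049566 = 0.327416
The genuine card theft-present share is 0.118500 + 0.049566 = 0.168066.
So P(genuine card theft | fraud alert) = 0.168066/0.327416 ≈ 0.5133.

Now also conditioning on cardholder travelling abroad≠true:
For the numerator, keep only genuine card theft=true terms: 0.65*0.238 = 0.154700
Normalizer over all consistent configurations: 0.05*0.762 + 0.65*0.238 = 0.192800
P(genuine card theft | fraud alert, ¬cardholder travelling abroad) = 0.154700/0.192800 ≈ 0.8024
Ruling out cardholder travelling abroad raises the posterior on genuine card theft — the flip side of explaining away.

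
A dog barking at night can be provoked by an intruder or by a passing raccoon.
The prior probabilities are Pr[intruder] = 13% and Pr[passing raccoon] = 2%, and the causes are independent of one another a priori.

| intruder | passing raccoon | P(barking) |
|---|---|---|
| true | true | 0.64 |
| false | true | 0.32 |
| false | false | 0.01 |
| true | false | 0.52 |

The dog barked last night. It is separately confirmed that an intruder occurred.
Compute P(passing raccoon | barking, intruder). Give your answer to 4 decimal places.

P(passing raccoon | barking, intruder) ≈ 0.0245

P(barking | intruder) = 0.52*0.98 + 0.64*0.02 = 0.509600 + 0.012800 = 0.522400
The passing raccoon-present share is 0.64*0.02 = 0.012800.
Hence the posterior is 0.012800/0.522400 ≈ 0.0245.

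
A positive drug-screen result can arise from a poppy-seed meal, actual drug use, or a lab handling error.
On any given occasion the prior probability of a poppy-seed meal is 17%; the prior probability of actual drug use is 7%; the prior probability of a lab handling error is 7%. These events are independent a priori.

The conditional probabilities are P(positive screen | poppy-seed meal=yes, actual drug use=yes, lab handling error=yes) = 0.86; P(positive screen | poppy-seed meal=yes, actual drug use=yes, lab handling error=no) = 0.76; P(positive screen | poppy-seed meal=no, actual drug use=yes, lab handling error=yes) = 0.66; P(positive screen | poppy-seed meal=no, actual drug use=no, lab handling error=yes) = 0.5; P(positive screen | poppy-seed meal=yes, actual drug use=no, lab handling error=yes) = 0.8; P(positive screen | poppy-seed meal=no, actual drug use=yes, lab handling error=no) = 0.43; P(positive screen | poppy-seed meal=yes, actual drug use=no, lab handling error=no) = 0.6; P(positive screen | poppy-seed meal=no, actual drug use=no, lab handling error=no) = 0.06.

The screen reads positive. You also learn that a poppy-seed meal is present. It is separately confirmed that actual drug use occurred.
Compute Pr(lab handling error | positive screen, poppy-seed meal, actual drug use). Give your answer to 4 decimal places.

P(positive screen | poppy-seed meal, actual drug use) = 0.76·0.93 + 0.86·0.07 = 0.706800 + 0.060200 = 0.767000
Of this, 0.060200 comes from 0.86·0.07 (the lab handling error=true cases).
P(lab handling error | positive screen, poppy-seed meal, actual drug use) = 0.060200 / 0.767000 ≈ 0.0785

Pr(lab handling error | positive screen, poppy-seed meal, actual drug use) ≈ 0.0785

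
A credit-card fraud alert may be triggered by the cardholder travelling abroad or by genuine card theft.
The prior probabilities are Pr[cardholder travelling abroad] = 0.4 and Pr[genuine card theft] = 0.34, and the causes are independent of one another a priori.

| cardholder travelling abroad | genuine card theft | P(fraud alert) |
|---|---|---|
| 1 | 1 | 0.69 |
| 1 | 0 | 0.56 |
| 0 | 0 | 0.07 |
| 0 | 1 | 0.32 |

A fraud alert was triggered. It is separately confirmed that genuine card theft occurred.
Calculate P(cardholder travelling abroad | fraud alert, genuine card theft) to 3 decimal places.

P(cardholder travelling abroad | fraud alert, genuine card theft) ≈ 0.590

Numerator (weight on configurations with cardholder travelling abroad): 0.69*0.4 = 0.276000
Denominator P(fraud alert | genuine card theft): 0.32*0.6 + 0.69*0.4 = 0.468000
P(cardholder travelling abroad | fraud alert, genuine card theft) = 0.276000/0.468000 ≈ 0.590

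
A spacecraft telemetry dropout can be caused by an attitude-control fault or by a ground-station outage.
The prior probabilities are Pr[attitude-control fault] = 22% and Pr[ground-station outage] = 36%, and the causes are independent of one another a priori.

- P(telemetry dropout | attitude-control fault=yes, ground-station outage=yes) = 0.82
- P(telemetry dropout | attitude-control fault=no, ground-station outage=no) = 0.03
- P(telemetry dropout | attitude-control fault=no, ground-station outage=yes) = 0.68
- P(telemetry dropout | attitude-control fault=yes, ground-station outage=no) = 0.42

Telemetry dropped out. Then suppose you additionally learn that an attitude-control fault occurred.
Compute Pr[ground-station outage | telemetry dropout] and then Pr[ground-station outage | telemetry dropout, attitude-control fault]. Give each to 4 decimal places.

Pr[ground-station outage | telemetry dropout] ≈ 0.7754; Pr[ground-station outage | telemetry dropout, attitude-control fault] ≈ 0.5234

Sum P(telemetry dropout|·) weighted by the priors over the 4 (attitude-control fault, ground-station outage) configurations:
  P(telemetry dropout) = 0.03·0.78·0.64 + 0.68·0.78·0.36 + 0.42·0.22·0.64 + 0.82·0.22·0.36
        = 0.014976 + 0.190944 + 0.059136 + 0.064944 = 0.330000
The terms with ground-station outage present sum to 0.255888, so
  P(ground-station outage | telemetry dropout) = 0.255888 / 0.330000 ≈ 0.7754

Now condition on the additional information:
P(telemetry dropout | attitude-control fault) = 0.42*0.64 + 0.82*0.36 = 0.268800 + 0.295200 = 0.564000
The ground-station outage-present share is 0.82*0.36 = 0.295200.
P(ground-station outage | telemetry dropout, attitude-control fault) = 0.295200 / 0.564000 ≈ 0.5234
Conditioning on attitude-control fault lowers the posterior on ground-station outage: the classic explaining-away effect in a common-effect structure.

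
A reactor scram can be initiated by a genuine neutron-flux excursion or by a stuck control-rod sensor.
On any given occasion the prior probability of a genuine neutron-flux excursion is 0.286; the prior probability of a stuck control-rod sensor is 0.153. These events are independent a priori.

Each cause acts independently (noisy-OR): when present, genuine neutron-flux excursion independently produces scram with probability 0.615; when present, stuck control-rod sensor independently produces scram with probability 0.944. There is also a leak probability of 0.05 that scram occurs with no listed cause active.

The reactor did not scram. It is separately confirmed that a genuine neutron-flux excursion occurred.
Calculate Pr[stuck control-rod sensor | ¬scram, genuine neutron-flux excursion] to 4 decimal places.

Pr[stuck control-rod sensor | ¬scram, genuine neutron-flux excursion] ≈ 0.0100

Under noisy-OR, P(scram | causes) = 1 − (1−0.05)·∏(1−qᵢ) over the active causes.
Weight on stuck control-rod sensor=true, given the evidence: 0.020482*0.153 = 0.003134
Normalizer over all consistent configurations: 0.36575*0.847 + 0.020482*0.153 = 0.312924
P(stuck control-rod sensor | ¬scram, genuine neutron-flux excursion) = 0.003134/0.312924 ≈ 0.0100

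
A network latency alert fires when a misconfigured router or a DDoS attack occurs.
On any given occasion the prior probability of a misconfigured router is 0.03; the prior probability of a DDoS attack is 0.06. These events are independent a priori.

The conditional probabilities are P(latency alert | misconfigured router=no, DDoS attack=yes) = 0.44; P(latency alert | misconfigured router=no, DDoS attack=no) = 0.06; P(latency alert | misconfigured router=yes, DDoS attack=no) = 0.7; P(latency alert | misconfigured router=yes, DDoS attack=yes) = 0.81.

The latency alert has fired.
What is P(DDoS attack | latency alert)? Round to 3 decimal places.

P(DDoS attack | latency alert) ≈ 0.267

Enumerate the 4 (misconfigured router, DDoS attack) configurations and weight by the priors:
  P(latency alert) = 0.06·0.97·0.94 + 0.44·0.97·0.06 + 0.7·0.03·0.94 + 0.81·0.03·0.06
        = 0.054708 + 0.025608 + 0.019740 + 0.001458 = 0.101514
Configurations with DDoS attack contribute 0.027066, so
  P(DDoS attack | latency alert) = 0.027066 / 0.101514 ≈ 0.267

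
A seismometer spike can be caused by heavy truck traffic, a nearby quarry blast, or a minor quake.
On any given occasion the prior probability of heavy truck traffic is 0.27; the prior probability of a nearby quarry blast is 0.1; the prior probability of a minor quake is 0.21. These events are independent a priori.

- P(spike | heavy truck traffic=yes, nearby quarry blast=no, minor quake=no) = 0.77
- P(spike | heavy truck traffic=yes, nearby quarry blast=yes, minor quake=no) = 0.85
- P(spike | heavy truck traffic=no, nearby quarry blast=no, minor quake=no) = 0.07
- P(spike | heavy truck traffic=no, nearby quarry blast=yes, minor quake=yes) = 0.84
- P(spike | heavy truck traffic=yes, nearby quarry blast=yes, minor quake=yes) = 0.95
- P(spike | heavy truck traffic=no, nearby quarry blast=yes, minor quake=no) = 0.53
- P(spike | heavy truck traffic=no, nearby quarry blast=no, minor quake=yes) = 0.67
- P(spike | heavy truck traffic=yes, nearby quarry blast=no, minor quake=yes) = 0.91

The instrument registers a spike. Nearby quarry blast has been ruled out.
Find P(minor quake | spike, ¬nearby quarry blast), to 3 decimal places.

Sum P(spike|·) weighted by the priors over the 4 (heavy truck traffic, minor quake) configurations:
  P(spike | ¬nearby quarry blast) = 0.07×0.73×0.79 + 0.67×0.73×0.21 + 0.77×0.27×0.79 + 0.91×0.27×0.21
        = 0.040369 + 0.102711 + 0.164241 + 0.051597 = 0.358918
Keeping only the minor quake-present terms gives 0.154308, so
  P(minor quake | spike, ¬nearby quarry blast) = 0.154308 / 0.358918 ≈ 0.430

P(minor quake | spike, ¬nearby quarry blast) ≈ 0.430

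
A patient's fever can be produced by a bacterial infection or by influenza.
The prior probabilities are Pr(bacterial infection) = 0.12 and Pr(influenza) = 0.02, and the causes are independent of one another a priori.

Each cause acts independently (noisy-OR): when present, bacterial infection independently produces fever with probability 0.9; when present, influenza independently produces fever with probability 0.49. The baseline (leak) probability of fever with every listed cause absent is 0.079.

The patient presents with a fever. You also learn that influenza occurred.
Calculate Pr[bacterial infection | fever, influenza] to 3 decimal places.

Pr[bacterial infection | fever, influenza] ≈ 0.197

Under noisy-OR, P(fever | causes) = 1 − (1−0.079)·∏(1−qᵢ) over the active causes.
Numerator (weight on configurations with bacterial infection): 0.953029*0.12 = 0.114363
Denominator P(fever | influenza): 0.53029*0.88 + 0.953029*0.12 = 0.581018
Posterior = 0.114363 / 0.581018 ≈ 0.197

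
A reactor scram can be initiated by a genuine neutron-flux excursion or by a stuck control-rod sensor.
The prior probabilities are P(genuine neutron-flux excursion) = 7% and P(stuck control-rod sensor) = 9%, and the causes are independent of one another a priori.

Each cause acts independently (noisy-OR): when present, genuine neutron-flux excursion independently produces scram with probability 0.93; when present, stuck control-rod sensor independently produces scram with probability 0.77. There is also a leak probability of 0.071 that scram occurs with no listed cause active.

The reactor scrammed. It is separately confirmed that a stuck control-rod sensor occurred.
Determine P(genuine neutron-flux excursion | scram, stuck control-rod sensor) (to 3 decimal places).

P(genuine neutron-flux excursion | scram, stuck control-rod sensor) ≈ 0.086

Under noisy-OR, P(scram | causes) = 1 − (1−0.071)·∏(1−qᵢ) over the active causes.
Sum P(scram|·) weighted by the priors over both values of genuine neutron-flux excursion:
  P(scram | stuck control-rod sensor) = 0.78633*0.93 + 0.985043*0.07
        = 0.731287 + 0.068953 = 0.800240
Configurations with genuine neutron-flux excursion contribute 0.068953, so
  P(genuine neutron-flux excursion | scram, stuck control-rod sensor) = 0.068953 / 0.800240 ≈ 0.086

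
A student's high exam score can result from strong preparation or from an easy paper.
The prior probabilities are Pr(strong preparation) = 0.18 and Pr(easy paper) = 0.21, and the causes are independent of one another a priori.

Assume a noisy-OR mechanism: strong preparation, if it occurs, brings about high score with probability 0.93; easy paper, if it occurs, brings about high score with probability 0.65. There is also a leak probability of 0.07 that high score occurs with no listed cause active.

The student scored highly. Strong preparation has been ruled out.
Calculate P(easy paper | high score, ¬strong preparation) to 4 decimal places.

P(easy paper | high score, ¬strong preparation) ≈ 0.7192

Under noisy-OR, P(high score | causes) = 1 − (1−0.07)·∏(1−qᵢ) over the active causes.
Numerator (weight on configurations with easy paper): 0.6745*0.21 = 0.141645
The normalizing constant is 0.07*0.79 + 0.6745*0.21 = 0.196945
Posterior = 0.141645 / 0.196945 ≈ 0.7192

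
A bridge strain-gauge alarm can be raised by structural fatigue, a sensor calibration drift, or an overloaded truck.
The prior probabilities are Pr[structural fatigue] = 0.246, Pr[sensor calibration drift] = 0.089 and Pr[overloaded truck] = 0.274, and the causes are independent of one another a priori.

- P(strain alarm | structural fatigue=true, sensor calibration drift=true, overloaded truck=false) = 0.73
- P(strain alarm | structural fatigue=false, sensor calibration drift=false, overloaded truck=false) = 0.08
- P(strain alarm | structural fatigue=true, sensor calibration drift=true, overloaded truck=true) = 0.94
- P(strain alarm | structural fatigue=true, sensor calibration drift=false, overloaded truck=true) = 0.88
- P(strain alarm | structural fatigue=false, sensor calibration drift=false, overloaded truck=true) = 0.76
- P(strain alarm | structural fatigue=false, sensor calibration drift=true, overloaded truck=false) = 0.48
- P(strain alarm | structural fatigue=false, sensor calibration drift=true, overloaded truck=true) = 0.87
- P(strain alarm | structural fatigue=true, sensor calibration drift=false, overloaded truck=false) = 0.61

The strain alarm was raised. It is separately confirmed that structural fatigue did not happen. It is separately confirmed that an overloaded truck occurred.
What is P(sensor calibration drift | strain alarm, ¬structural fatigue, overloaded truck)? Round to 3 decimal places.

P(sensor calibration drift | strain alarm, ¬structural fatigue, overloaded truck) ≈ 0.101

By total probability over both values of sensor calibration drift:
  P(strain alarm | ¬structural fatigue, overloaded truck) = 0.76×0.911 + 0.87×0.089
        = 0.692360 + 0.077430 = 0.769790
Configurations with sensor calibration drift contribute 0.077430, so
  P(sensor calibration drift | strain alarm, ¬structural fatigue, overloaded truck) = 0.077430 / 0.769790 ≈ 0.101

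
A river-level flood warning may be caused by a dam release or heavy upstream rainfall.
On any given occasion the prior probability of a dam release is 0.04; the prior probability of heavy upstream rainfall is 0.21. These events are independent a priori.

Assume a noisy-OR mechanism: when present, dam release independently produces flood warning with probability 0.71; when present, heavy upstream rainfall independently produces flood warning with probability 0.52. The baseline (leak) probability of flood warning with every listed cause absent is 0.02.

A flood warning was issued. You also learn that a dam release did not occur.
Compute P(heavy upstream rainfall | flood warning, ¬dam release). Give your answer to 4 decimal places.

Under noisy-OR, P(flood warning | causes) = 1 − (1−0.02)·∏(1−qᵢ) over the active causes.
P(flood warning | ¬dam release) = 0.02·0.79 + 0.5296·0.21 = 0.015800 + 0.111216 = 0.127016
Restricting to configurations with heavy upstream rainfall present: 0.5296·0.21 = 0.111216.
Hence the posterior is 0.111216/0.127016 ≈ 0.8756.

P(heavy upstream rainfall | flood warning, ¬dam release) ≈ 0.8756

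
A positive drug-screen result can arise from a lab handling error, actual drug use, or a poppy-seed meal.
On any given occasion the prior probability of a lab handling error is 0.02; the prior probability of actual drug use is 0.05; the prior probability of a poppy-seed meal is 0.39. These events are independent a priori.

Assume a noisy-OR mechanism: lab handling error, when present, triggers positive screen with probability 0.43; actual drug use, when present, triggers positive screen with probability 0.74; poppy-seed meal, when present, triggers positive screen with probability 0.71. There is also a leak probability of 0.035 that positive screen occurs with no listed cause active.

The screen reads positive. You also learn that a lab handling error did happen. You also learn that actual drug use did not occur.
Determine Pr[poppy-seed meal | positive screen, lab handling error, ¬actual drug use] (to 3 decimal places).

Pr[poppy-seed meal | positive screen, lab handling error, ¬actual drug use] ≈ 0.544

Under noisy-OR, P(positive screen | causes) = 1 − (1−0.035)·∏(1−qᵢ) over the active causes.
Sum P(positive screen|·) weighted by the priors over both values of poppy-seed meal:
  P(positive screen | lab handling error, ¬actual drug use) = 0.44995×0.61 + 0.840485×0.39
        = 0.274469 + 0.327789 = 0.602258
The terms with poppy-seed meal present sum to 0.327789, so
  P(poppy-seed meal | positive screen, lab handling error, ¬actual drug use) = 0.327789 / 0.602258 ≈ 0.544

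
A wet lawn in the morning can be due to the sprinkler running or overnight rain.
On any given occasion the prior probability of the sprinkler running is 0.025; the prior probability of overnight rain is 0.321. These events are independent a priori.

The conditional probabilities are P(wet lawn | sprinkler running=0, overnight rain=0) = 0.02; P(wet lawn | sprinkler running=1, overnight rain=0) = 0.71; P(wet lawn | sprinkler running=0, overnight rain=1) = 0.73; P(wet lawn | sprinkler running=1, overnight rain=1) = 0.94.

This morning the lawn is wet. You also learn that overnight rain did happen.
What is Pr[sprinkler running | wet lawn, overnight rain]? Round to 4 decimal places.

Pr[sprinkler running | wet lawn, overnight rain] ≈ 0.0320

Enumerate both values of sprinkler running and weight by the priors:
  P(wet lawn | overnight rain) = 0.73·0.975 + 0.94·0.025
        = 0.711750 + 0.023500 = 0.735250
The terms with sprinkler running present sum to 0.023500, so
  P(sprinkler running | wet lawn, overnight rain) = 0.023500 / 0.735250 ≈ 0.0320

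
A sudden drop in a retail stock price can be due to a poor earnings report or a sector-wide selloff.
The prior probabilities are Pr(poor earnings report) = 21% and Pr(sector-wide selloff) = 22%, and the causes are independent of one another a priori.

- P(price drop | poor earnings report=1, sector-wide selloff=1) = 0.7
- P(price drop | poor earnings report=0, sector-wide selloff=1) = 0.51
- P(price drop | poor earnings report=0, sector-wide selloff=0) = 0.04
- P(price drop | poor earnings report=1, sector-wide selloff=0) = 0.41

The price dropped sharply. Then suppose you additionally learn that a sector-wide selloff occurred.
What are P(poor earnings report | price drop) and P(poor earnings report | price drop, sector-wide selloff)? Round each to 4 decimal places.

P(poor earnings report | price drop) ≈ 0.4676; P(poor earnings report | price drop, sector-wide selloff) ≈ 0.2673

Numerator (weight on configurations with poor earnings report): 0.067158 + 0.032340 = 0.099498
Normalizer over all consistent configurations: 0.04·0.79·0.78 + 0.51·0.79·0.22 + 0.41·0.21·0.78 + 0.7·0.21·0.22 = 0.212784
P(poor earnings report | price drop) = 0.099498/0.212784 ≈ 0.4676

Now also conditioning on sector-wide selloff=true:
Numerator (weight on configurations with poor earnings report): 0.7·0.21 = 0.147000
Normalizer over all consistent configurations: 0.51·0.79 + 0.7·0.21 = 0.549900
Posterior = 0.147000 / 0.549900 ≈ 0.2673
— sector-wide selloff explains away the evidence for poor earnings report.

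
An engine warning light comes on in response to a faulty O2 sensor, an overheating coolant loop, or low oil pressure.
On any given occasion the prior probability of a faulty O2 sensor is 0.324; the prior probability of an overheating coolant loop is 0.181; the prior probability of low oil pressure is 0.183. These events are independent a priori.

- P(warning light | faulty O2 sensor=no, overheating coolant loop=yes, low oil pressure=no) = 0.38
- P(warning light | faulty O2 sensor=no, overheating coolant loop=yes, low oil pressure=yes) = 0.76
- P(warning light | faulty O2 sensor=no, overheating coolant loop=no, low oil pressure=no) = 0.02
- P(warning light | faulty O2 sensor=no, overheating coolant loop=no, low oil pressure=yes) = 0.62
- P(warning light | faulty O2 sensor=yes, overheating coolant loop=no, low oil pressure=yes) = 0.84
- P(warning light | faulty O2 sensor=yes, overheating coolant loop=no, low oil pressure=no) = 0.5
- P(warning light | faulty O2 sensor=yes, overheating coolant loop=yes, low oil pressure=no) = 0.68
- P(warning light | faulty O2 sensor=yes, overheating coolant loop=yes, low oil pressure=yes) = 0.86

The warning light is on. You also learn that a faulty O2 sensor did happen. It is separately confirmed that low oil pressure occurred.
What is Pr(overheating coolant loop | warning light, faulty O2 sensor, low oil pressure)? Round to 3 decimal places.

Pr(overheating coolant loop | warning light, faulty O2 sensor, low oil pressure) ≈ 0.185

P(warning light | faulty O2 sensor, low oil pressure) = 0.84·0.819 + 0.86·0.181 = 0.687960 + 0.155660 = 0.843620
The overheating coolant loop-present share is 0.86·0.181 = 0.155660.
P(overheating coolant loop | warning light, faulty O2 sensor, low oil pressure) = 0.155660 / 0.843620 ≈ 0.185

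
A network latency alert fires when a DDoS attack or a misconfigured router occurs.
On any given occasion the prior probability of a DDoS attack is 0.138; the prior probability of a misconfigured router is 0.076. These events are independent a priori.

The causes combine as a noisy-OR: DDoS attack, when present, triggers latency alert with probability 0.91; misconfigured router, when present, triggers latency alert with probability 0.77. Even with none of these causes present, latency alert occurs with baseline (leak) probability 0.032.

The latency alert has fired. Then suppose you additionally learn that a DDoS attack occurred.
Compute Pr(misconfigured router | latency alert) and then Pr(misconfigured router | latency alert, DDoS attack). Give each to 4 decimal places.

Under noisy-OR, P(latency alert | causes) = 1 − (1−0.032)·∏(1−qᵢ) over the active causes.
Enumerate the 4 (DDoS attack, misconfigured router) configurations and weight by the priors:
  P(latency alert) = 0.032·0.862·0.924 + 0.77736·0.862·0.076 + 0.91288·0.138·0.924 + 0.979962·0.138·0.076
        = 0.025488 + 0.050926 + 0.116403 + 0.010278 = 0.203095
Configurations with misconfigured router contribute 0.061204, so
  P(misconfigured router | latency alert) = 0.061204 / 0.203095 ≈ 0.3014

Now condition on the additional information:
P(latency alert | DDoS attack) = 0.91288×0.924 + 0.979962×0.076 = 0.843501 + 0.074477 = 0.917978
The misconfigured router-present share is 0.979962×0.076 = 0.074477.
Hence the posterior is 0.074477/0.917978 ≈ 0.0811.
The drop from 0.3014 to 0.0811 is the explaining-away (discounting) effect.

Pr(misconfigured router | latency alert) ≈ 0.3014; Pr(misconfigured router | latency alert, DDoS attack) ≈ 0.0811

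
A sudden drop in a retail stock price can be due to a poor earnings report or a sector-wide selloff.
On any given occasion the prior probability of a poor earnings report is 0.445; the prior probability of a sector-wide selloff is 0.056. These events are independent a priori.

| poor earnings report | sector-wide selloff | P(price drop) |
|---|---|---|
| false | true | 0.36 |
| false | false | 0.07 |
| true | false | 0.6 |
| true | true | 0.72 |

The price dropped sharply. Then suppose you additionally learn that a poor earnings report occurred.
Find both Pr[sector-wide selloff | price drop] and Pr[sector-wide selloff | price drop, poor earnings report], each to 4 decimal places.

Pr[sector-wide selloff | price drop] ≈ 0.0916; Pr[sector-wide selloff | price drop, poor earnings report] ≈ 0.0665

P(price drop) = 0.07*0.555*0.944 + 0.36*0.555*0.056 + 0.6*0.445*0.944 + 0.72*0.445*0.056 = 0.036674 + 0.011189 + 0.252048 + 0.017942 = 0.317853
Restricting to configurations with sector-wide selloff present: 0.011189 + 0.017942 = 0.029131.
Hence the posterior is 0.029131/0.317853 ≈ 0.0916.

With the extra evidence:
Enumerate both values of sector-wide selloff and weight by the priors:
  P(price drop | poor earnings report) = 0.6·0.944 + 0.72·0.056
        = 0.566400 + 0.040320 = 0.606720
Configurations with sector-wide selloff contribute 0.040320, so
  P(sector-wide selloff | price drop, poor earnings report) = 0.040320 / 0.606720 ≈ 0.0665
This is intercausal reasoning (explaining away): once poor earnings report accounts for the price drop, sector-wide selloff becomes less likely.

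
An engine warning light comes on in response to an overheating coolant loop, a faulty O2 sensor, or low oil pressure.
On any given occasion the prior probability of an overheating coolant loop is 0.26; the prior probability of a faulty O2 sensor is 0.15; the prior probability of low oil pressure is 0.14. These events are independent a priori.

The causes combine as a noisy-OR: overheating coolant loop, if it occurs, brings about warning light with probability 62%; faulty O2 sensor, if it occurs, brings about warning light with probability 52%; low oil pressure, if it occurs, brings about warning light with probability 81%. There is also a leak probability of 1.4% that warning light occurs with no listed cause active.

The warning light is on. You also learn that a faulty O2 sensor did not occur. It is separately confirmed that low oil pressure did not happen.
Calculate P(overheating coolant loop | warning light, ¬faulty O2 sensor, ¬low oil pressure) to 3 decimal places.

P(overheating coolant loop | warning light, ¬faulty O2 sensor, ¬low oil pressure) ≈ 0.940

Under noisy-OR, P(warning light | causes) = 1 − (1−0.014)·∏(1−qᵢ) over the active causes.
Enumerate both values of overheating coolant loop and weight by the priors:
  P(warning light | ¬faulty O2 sensor, ¬low oil pressure) = 0.014*0.74 + 0.62532*0.26
        = 0.010360 + 0.162583 = 0.172943
The terms with overheating coolant loop present sum to 0.162583, so
  P(overheating coolant loop | warning light, ¬faulty O2 sensor, ¬low oil pressure) = 0.162583 / 0.172943 ≈ 0.940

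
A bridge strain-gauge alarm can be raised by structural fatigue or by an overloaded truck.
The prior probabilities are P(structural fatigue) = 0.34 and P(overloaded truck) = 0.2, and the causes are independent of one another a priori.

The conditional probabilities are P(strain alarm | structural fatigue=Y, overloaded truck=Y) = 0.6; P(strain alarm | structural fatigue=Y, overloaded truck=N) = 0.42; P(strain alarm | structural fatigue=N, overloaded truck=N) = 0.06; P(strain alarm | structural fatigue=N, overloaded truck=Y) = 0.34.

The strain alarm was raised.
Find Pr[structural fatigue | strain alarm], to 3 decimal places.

P(strain alarm) = 0.06×0.66×0.8 + 0.34×0.66×0.2 + 0.42×0.34×0.8 + 0.6×0.34×0.2 = 0.031680 + 0.044880 + 0.114240 + 0.040800 = 0.231600
The structural fatigue-present share is 0.114240 + 0.040800 = 0.155040.
P(structural fatigue | strain alarm) = 0.155040 / 0.231600 ≈ 0.669

Pr[structural fatigue | strain alarm] ≈ 0.669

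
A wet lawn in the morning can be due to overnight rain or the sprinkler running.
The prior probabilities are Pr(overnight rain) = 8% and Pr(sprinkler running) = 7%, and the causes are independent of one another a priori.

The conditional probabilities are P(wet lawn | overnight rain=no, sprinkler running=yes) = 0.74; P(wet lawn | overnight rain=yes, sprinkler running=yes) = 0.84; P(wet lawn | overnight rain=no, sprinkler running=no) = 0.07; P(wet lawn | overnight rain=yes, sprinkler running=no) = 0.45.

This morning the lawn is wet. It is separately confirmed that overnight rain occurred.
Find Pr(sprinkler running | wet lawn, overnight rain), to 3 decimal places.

Weight on sprinkler running=true, given the evidence: 0.84×0.07 = 0.058800
Normalizer over all consistent configurations: 0.45×0.93 + 0.84×0.07 = 0.477300
P(sprinkler running | wet lawn, overnight rain) = 0.058800/0.477300 ≈ 0.123

Pr(sprinkler running | wet lawn, overnight rain) ≈ 0.123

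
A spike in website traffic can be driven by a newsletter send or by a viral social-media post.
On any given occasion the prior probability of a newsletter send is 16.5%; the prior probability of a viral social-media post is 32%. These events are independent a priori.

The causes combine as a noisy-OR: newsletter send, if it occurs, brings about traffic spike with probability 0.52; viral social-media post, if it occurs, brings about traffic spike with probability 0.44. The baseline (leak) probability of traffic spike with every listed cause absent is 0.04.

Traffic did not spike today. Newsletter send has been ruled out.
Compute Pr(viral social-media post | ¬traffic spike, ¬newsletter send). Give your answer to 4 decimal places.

Pr(viral social-media post | ¬traffic spike, ¬newsletter send) ≈ 0.2086

Under noisy-OR, P(traffic spike | causes) = 1 − (1−0.04)·∏(1−qᵢ) over the active causes.
P(¬traffic spike | ¬newsletter send) = 0.96×0.68 + 0.5376×0.32 = 0.652800 + 0.172032 = 0.824832
The viral social-media post-present share is 0.5376×0.32 = 0.172032.
Hence the posterior is 0.172032/0.824832 ≈ 0.2086.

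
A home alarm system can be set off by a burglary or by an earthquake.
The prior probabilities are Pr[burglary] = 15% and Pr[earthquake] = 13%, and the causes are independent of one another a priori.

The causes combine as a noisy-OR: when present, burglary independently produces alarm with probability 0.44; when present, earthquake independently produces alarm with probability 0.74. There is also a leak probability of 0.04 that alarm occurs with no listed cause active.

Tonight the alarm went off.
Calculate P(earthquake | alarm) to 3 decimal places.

P(earthquake | alarm) ≈ 0.526

Under noisy-OR, P(alarm | causes) = 1 − (1−0.04)·∏(1−qᵢ) over the active causes.
By total probability over the 4 (burglary, earthquake) configurations:
  P(alarm) = 0.04×0.85×0.87 + 0.7504×0.85×0.13 + 0.4624×0.15×0.87 + 0.860224×0.15×0.13
        = 0.029580 + 0.082919 + 0.060343 + 0.016774 = 0.189616
Keeping only the earthquake-present terms gives 0.099693, so
  P(earthquake | alarm) = 0.099693 / 0.189616 ≈ 0.526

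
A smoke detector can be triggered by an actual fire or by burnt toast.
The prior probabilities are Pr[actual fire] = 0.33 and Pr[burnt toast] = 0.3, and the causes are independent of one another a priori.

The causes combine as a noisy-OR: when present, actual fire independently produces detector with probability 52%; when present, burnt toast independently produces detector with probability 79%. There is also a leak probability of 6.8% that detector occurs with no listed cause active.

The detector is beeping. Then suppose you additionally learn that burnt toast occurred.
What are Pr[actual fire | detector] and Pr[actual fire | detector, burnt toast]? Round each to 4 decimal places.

Pr[actual fire | detector] ≈ 0.5290; Pr[actual fire | detector, burnt toast] ≈ 0.3569

Under noisy-OR, P(detector | causes) = 1 − (1−0.068)·∏(1−qᵢ) over the active causes.
By total probability over the 4 (actual fire, burnt toast) configurations:
  P(detector) = 0.068*0.67*0.7 + 0.80428*0.67*0.3 + 0.55264*0.33*0.7 + 0.906054*0.33*0.3
        = 0.031892 + 0.161660 + 0.127660 + 0.089699 = 0.410911
Configurations with actual fire contribute 0.217359, so
  P(actual fire | detector) = 0.217359 / 0.410911 ≈ 0.5290

Now also conditioning on burnt toast=true:
P(detector | burnt toast) = 0.80428×0.67 + 0.906054×0.33 = 0.538868 + 0.298998 = 0.837866
The actual fire-present share is 0.906054×0.33 = 0.298998.
P(actual fire | detector, burnt toast) = 0.298998 / 0.837866 ≈ 0.3569
The drop from 0.5290 to 0.3569 is the explaining-away (discounting) effect.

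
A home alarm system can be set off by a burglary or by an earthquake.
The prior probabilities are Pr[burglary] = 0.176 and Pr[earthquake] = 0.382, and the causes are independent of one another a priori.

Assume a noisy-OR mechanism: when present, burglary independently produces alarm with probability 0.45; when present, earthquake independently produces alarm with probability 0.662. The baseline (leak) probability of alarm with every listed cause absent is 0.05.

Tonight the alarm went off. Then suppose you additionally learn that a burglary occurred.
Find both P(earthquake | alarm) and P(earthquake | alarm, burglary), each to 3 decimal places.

Under noisy-OR, P(alarm | causes) = 1 − (1−0.05)·∏(1−qᵢ) over the active causes.
P(alarm) = 0.05*0.824*0.618 + 0.6789*0.824*0.382 + 0.4775*0.176*0.618 + 0.823395*0.176*0.382 = 0.025462 + 0.213696 + 0.051937 + 0.055358 = 0.346453
Restricting to configurations with earthquake present: 0.213696 + 0.055358 = 0.269054.
Hence the posterior is 0.269054/0.346453 ≈ 0.777.

Now condition on the additional information:
Numerator (weight on configurations with earthquake): 0.823395*0.382 = 0.314537
Normalizer over all consistent configurations: 0.4775*0.618 + 0.823395*0.382 = 0.609632
Posterior = 0.314537 / 0.609632 ≈ 0.516

P(earthquake | alarm) ≈ 0.777; P(earthquake | alarm, burglary) ≈ 0.516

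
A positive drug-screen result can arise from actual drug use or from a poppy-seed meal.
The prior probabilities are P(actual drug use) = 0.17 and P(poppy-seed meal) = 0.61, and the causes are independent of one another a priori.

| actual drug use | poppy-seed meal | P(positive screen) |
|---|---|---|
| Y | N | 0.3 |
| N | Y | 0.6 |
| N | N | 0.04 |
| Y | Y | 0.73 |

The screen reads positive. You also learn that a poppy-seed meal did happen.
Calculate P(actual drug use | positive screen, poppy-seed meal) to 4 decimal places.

P(positive screen | poppy-seed meal) = 0.6·0.83 + 0.73·0.17 = 0.498000 + 0.124100 = 0.622100
Of this, 0.124100 comes from 0.73·0.17 (the actual drug use=true cases).
P(actual drug use | positive screen, poppy-seed meal) = 0.124100 / 0.622100 ≈ 0.1995

P(actual drug use | positive screen, poppy-seed meal) ≈ 0.1995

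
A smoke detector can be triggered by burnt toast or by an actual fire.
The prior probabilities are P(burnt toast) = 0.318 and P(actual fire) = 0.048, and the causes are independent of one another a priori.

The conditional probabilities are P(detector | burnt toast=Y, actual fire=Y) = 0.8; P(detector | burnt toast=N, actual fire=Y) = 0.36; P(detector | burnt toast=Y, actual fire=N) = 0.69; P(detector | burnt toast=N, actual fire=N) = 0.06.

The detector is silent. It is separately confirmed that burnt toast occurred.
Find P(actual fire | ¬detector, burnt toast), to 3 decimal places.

P(actual fire | ¬detector, burnt toast) ≈ 0.032

Sum P(¬detector|·) weighted by the priors over both values of actual fire:
  P(¬detector | burnt toast) = 0.31×0.952 + 0.2×0.048
        = 0.295120 + 0.009600 = 0.304720
Configurations with actual fire contribute 0.009600, so
  P(actual fire | ¬detector, burnt toast) = 0.009600 / 0.304720 ≈ 0.032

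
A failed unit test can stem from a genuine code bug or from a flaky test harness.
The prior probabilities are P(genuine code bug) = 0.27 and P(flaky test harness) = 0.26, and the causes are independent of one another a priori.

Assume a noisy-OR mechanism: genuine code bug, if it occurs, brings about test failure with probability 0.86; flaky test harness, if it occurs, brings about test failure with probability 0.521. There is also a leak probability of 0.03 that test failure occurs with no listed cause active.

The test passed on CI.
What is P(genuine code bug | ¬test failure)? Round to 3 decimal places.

P(genuine code bug | ¬test failure) ≈ 0.049

Under noisy-OR, P(test failure | causes) = 1 − (1−0.03)·∏(1−qᵢ) over the active causes.
P(¬test failure) = 0.97*0.73*0.74 + 0.46463*0.73*0.26 + 0.1358*0.27*0.74 + 0.065048*0.27*0.26 = 0.523994 + 0.088187 + 0.027133 + 0.004566 = 0.643880
Of this, 0.031699 comes from 0.027133 + 0.004566 (the genuine code bug=true cases).
P(genuine code bug | ¬test failure) = 0.031699 / 0.643880 ≈ 0.049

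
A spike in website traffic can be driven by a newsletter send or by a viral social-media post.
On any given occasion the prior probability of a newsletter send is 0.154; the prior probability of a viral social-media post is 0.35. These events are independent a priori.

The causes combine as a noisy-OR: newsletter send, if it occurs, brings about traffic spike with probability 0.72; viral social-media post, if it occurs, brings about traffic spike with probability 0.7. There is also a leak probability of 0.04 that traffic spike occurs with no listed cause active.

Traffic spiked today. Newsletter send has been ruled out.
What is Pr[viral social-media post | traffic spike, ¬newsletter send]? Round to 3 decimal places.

Under noisy-OR, P(traffic spike | causes) = 1 − (1−0.04)·∏(1−qᵢ) over the active causes.
P(traffic spike | ¬newsletter send) = 0.04*0.65 + 0.712*0.35 = 0.026000 + 0.249200 = 0.275200
Of this, 0.249200 comes from 0.712*0.35 (the viral social-media post=true cases).
P(viral social-media post | traffic spike, ¬newsletter send) = 0.249200 / 0.275200 ≈ 0.906

Pr[viral social-media post | traffic spike, ¬newsletter send] ≈ 0.906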